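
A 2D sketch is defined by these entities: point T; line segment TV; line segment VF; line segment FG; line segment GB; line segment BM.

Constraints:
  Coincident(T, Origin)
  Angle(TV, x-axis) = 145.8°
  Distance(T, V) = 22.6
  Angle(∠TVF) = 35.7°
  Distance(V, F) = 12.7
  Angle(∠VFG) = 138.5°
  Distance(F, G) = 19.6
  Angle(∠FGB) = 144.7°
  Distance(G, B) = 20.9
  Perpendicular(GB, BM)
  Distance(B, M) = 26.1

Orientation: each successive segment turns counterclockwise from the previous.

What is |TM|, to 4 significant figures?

28.57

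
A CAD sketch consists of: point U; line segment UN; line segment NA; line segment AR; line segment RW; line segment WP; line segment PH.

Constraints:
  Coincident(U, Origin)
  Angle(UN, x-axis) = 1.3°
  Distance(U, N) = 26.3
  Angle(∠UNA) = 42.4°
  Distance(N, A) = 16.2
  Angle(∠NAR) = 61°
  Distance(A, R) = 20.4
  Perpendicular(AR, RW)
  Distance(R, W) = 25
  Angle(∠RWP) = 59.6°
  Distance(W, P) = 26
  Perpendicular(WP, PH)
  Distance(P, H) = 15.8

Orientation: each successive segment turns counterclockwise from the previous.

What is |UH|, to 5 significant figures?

12.506

U is at the origin; UN runs at 1.3° with length 26.3, so N = (26.293, 0.59668). ∠UNA = 42.4° gives NA at 138.90° from the x-axis; with |NA| = 16.2, A = (14.086, 11.246). ∠NAR = 61.0° gives AR at -102.10° from the x-axis; with |AR| = 20.4, R = (9.8093, -8.7006). AR ⟂ RW, so RW runs at -12.100°; with |RW| = 25.0, W = (34.254, -13.941). ∠RWP = 59.6° gives WP at 108.30° from the x-axis; with |WP| = 26.0, P = (26.090, 10.744). WP is perpendicular to PH, so PH runs at -161.70°; with |PH| = 15.8, H = (11.089, 5.7829). Then |UH| = |H − U| = 12.506.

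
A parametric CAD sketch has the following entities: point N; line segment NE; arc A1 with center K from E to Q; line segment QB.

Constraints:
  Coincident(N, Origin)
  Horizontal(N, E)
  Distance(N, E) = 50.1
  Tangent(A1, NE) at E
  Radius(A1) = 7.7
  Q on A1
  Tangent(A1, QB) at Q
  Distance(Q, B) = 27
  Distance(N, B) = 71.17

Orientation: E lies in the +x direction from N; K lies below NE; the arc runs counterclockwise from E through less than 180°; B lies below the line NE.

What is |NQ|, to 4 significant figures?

46.44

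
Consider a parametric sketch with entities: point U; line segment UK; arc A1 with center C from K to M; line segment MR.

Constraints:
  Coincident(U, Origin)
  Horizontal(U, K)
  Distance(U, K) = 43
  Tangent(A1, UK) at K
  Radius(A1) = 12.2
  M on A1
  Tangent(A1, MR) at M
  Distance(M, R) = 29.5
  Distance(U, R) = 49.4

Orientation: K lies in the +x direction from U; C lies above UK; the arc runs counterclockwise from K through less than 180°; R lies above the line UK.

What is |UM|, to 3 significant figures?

55.2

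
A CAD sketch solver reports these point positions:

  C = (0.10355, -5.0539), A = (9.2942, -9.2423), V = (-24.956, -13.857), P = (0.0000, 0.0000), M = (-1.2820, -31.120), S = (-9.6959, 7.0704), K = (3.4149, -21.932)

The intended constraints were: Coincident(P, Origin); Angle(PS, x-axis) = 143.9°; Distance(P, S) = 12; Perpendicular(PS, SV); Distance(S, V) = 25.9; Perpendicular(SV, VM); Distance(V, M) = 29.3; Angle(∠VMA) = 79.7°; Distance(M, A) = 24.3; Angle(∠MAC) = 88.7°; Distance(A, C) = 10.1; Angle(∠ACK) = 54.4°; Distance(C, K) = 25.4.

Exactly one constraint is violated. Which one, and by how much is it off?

Distance(C, K) = 25.4 — off by 8.20.

P = (0.00, 0.00) ✓; PS at 143.9° ✓; |PS| = 12.00 ✓; ∠(PS, SV) = 90.00° ✓; |SV| = 25.90 ✓; ∠(SV, VM) = 90.00° ✓; |VM| = 29.30 ✓; ∠VMA = 79.70° ✓; |MA| = 24.30 ✓; ∠MAC = 88.70° ✓; |AC| = 10.10 ✓; ∠ACK = 54.40° ✓; |CK| = 17.20 ✗.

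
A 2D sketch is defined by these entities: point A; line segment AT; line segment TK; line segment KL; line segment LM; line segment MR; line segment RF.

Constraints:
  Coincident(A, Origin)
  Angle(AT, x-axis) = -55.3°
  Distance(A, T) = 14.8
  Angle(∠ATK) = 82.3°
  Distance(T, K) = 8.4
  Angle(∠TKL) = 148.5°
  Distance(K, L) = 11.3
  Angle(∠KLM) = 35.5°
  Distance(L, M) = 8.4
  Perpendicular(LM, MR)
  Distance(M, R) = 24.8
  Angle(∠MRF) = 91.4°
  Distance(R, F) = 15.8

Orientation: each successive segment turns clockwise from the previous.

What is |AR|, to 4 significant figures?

33.45

A is at the origin; AT runs at -55.3° with length 14.8, so T = (8.425, -12.17). ∠ATK = 82.3° gives TK at -153.0° from the x-axis; with |TK| = 8.4, K = (0.9409, -15.98). ∠TKL = 148.5° gives KL at 175.5° from the x-axis; with |KL| = 11.3, L = (-10.32, -15.09). ∠KLM = 35.5° gives LM at 31.00° from the x-axis; with |LM| = 8.4, M = (-3.124, -10.77). The perpendicularity gives MR at right angles to LM, so MR runs at -59.00°; with |MR| = 24.8, R = (9.649, -32.03). Then |AR| = |R − A| = 33.45.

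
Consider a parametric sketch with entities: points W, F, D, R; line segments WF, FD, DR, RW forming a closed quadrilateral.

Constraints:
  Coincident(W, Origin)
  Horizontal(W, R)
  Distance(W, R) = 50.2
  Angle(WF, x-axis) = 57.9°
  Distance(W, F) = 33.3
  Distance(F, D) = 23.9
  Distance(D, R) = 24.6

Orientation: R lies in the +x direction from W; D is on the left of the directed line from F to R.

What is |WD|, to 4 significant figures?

46.90

Checks: |WR| = 50.20 ✓; |WF| = 33.30 ✓; |FD| = 23.90 ✓; |DR| = 24.60 ✓.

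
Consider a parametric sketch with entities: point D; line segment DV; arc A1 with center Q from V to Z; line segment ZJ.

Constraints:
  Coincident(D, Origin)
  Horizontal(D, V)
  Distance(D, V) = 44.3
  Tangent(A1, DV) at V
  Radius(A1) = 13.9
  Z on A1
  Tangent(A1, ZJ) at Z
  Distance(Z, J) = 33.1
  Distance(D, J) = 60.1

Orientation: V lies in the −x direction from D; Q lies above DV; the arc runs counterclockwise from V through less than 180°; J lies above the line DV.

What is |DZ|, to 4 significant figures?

34.43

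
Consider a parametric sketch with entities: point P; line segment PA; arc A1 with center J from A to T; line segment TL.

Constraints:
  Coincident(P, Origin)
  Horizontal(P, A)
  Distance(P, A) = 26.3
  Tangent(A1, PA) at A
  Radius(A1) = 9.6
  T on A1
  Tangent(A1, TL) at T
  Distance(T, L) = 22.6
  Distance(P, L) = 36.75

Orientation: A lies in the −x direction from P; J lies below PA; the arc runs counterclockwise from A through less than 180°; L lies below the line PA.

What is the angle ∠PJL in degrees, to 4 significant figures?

88.49°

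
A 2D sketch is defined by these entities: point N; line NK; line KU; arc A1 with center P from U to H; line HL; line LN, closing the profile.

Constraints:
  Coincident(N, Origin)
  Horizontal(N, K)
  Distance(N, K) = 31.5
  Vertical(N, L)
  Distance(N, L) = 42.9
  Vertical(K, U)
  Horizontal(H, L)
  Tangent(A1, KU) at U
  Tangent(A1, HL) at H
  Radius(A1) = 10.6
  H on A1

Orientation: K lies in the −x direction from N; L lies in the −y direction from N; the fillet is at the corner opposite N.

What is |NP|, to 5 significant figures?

38.472

N is at the origin; N and K share the same y with |NK| = 31.5 and K on the −x side, so K = (-31.500, 0.0000). N and L share the same x with |NL| = 42.9 and L on the −y side, so L = (0.0000, -42.900). The virtual corner opposite N is at (-31.500, -42.900). Tangency of A1 to KU means the radius PU is perpendicular to KU and since A1 is tangent to HL there, PH ⟂ HL, with radius 10.6, so the center P sits 10.6 in from both sides at P = (-20.900, -32.300). Then |NP| = |P − N| = 38.472.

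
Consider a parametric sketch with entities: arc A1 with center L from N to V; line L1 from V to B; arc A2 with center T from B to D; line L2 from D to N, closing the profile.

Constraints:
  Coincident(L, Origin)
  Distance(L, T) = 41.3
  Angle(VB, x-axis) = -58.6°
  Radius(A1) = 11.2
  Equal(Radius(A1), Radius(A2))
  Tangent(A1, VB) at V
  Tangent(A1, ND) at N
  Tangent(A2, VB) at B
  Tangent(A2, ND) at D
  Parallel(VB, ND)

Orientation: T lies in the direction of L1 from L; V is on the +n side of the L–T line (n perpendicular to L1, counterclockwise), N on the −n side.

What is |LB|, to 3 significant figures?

42.8

Tangency of A1 to both parallel lines with radius 11.2 puts V and N at L ± 11.2·n: V = (9.56, 5.84), N = (-9.56, -5.84). Equal radii place B and D the same way about T: B = T + 11.2·n = (31.1, -29.4), D = T − 11.2·n = (12.0, -41.1). Then |LB| = |B − L| = 42.8.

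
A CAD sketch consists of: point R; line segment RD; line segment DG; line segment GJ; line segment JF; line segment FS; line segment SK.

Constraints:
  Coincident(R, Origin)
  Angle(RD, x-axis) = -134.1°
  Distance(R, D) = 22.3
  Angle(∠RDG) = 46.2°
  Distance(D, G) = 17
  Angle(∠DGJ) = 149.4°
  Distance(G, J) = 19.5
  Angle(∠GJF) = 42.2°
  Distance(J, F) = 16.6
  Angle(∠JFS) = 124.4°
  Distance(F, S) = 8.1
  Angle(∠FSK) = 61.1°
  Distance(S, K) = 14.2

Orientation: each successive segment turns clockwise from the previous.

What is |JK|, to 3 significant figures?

10.7

R is at the origin; RD runs at -134.1° with length 22.3, so D = (-15.5, -16.0). ∠RDG = 46.2° gives DG at 92.1° from the x-axis; with |DG| = 17.0, G = (-16.1, 0.974). ∠DGJ = 149.4° gives GJ at 61.5° from the x-axis; with |GJ| = 19.5, J = (-6.84, 18.1). ∠GJF = 42.2° gives JF at -76.3° from the x-axis; with |JF| = 16.6, F = (-2.91, 1.98). ∠JFS = 124.4° gives FS at -132° from the x-axis; with |FS| = 8.1, S = (-8.32, -4.05). ∠FSK = 61.1° gives SK at 109° from the x-axis; with |SK| = 14.2, K = (-13.0, 9.36). Then |JK| = |K − J| = 10.7.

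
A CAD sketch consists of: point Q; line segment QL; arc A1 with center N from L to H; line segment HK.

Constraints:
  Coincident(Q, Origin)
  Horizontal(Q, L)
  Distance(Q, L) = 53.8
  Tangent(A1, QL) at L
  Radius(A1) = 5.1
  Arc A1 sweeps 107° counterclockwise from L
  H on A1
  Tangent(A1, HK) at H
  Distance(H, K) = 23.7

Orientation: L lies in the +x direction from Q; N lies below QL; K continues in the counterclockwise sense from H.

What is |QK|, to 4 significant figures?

63.05

Q is at the origin; QL is horizontal with |QL| = 53.8 and L on the +x side, so L = (53.80, 0.000). Tangency of A1 to QL means the radius NL is perpendicular to QL, so N = L + (0, -5.1) = (53.80, -5.100). On A1, L sits at bearing 90° from N; a 107° counterclockwise sweep puts H at bearing 197°, so H = N + 5.1·(cos 197°, sin 197°) = (48.92, -6.591). Tangency of A1 to HK means the radius NH is perpendicular to HK, so HK runs along (−sin 197°, cos 197°); with |HK| = 23.7, K = (55.85, -29.26). Then |QK| = |K − Q| = 63.05.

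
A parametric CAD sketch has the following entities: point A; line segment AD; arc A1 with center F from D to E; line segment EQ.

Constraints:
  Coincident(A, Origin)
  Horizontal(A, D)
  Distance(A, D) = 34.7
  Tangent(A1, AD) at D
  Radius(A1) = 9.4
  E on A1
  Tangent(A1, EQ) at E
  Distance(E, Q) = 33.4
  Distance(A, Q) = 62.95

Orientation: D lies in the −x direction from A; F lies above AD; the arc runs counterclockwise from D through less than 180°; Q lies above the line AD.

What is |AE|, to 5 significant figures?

31.017

A is at the origin; AD is horizontal with |AD| = 34.7 and D on the −x side, so D = (-34.700, 0.0000). The tangent condition forces FD to be normal to AD, so F = D + (0, 9.4) = (-34.700, 9.4000). Since FE ⟂ EQ (tangency), |FQ| = √(9.4² + 33.4²) = 34.698 regardless of where E sits on A1. So Q lies on both circle(A, 62.95) and circle(F, 34.698); the above-AD intersection is Q = (-47.044, 41.827). E is the foot of the tangent from Q: E = (-27.150, 14.999).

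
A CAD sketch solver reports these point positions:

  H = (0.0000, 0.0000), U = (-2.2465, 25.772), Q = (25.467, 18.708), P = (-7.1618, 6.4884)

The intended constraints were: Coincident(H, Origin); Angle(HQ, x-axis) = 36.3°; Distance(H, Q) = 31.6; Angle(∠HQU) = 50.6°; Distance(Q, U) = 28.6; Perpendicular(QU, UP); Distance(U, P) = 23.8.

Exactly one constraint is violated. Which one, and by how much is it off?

Distance(U, P) = 23.8 — off by 3.90.

H = (0.00, 0.00) ✓; HQ at 36.30° ✓; |HQ| = 31.60 ✓; ∠HQU = 50.60° ✓; |QU| = 28.60 ✓; ∠(QU, UP) = 90.00° ✓; |UP| = 19.90 ✗.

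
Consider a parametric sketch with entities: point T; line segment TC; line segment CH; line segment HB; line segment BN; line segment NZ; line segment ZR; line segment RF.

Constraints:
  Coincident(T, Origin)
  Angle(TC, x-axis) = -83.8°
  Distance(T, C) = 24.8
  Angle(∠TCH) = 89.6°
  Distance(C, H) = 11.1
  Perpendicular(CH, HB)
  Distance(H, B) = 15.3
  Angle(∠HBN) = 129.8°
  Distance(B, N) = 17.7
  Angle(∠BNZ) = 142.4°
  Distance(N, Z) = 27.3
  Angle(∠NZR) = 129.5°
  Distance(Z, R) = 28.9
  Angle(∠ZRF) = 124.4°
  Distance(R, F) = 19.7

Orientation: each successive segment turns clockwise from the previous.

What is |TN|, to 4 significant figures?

3.239

T is at the origin; TC runs at -83.8° with length 24.8, so C = (2.678, -24.65). ∠TCH = 89.6° gives CH at -174.2° from the x-axis; with |CH| = 11.1, H = (-8.365, -25.78). CH is perpendicular to HB, so HB runs at 95.80°; with |HB| = 15.3, B = (-9.911, -10.55). ∠HBN = 129.8° gives BN at 45.60° from the x-axis; with |BN| = 17.7, N = (2.473, 2.091). Then |TN| = |N − T| = 3.239.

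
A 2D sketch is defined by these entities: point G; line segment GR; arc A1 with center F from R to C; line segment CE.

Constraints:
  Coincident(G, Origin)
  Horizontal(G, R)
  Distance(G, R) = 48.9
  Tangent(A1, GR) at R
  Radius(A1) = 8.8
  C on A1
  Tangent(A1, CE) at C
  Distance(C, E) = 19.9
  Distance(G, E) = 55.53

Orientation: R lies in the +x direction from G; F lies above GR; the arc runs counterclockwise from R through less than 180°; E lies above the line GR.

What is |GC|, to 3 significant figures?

58.0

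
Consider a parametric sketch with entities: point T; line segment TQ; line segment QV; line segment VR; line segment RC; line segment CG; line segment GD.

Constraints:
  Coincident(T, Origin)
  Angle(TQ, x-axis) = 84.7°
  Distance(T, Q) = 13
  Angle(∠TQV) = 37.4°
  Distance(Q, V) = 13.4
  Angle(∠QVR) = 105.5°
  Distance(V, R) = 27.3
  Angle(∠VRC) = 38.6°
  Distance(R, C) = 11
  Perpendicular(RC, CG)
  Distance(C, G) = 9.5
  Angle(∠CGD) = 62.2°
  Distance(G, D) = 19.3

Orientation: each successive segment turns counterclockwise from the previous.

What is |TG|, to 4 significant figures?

8.222

T is at the origin; TQ runs at 84.7° with length 13.0, so Q = (1.201, 12.94). ∠TQV = 37.4° gives QV at -132.7° from the x-axis; with |QV| = 13.4, V = (-7.887, 3.097). ∠QVR = 105.5° gives VR at -58.20° from the x-axis; with |VR| = 27.3, R = (6.499, -20.11). ∠VRC = 38.6° gives RC at 83.20° from the x-axis; with |RC| = 11.0, C = (7.802, -9.183). The perpendicularity gives CG at right angles to RC, so CG runs at 173.2°; with |CG| = 9.5, G = (-1.631, -8.058). Then |TG| = |G − T| = 8.222.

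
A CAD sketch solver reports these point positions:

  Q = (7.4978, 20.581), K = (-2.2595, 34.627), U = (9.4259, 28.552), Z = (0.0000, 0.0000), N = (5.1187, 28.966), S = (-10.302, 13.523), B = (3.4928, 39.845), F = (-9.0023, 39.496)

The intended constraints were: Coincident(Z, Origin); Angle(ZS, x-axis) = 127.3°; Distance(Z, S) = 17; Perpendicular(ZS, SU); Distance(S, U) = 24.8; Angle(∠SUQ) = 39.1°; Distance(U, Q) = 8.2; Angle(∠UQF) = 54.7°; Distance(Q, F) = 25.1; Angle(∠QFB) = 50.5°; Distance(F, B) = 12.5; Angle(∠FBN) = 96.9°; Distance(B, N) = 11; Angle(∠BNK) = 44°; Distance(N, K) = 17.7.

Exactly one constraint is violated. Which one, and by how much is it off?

Distance(N, K) = 17.7 — off by 8.40.

Z = (0.00, 0.00) ✓; ZS at 127.3° ✓; |ZS| = 17.00 ✓; ∠(ZS, SU) = 90.00° ✓; |SU| = 24.80 ✓; ∠SUQ = 39.10° ✓; |UQ| = 8.201 ✓; ∠UQF = 54.70° ✓; |QF| = 25.10 ✓; ∠QFB = 50.50° ✓; |FB| = 12.50 ✓; ∠FBN = 96.90° ✓; |BN| = 11.00 ✓; ∠BNK = 44.00° ✓; |NK| = 9.300 ✗.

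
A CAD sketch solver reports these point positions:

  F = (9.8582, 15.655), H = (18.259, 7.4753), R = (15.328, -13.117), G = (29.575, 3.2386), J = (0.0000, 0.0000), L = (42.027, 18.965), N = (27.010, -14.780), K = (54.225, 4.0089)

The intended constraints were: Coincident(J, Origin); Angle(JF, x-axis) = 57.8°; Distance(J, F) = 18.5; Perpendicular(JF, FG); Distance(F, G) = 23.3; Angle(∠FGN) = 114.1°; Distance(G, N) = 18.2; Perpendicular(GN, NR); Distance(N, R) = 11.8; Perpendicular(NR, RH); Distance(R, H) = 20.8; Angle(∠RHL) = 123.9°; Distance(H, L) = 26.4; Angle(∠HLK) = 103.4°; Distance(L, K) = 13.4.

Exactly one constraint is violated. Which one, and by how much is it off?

Distance(L, K) = 13.4 — off by 5.90.

J = (0.00, 0.00) ✓; JF at 57.80° ✓; |JF| = 18.50 ✓; ∠(JF, FG) = 90.00° ✓; |FG| = 23.30 ✓; ∠FGN = 114.1° ✓; |GN| = 18.20 ✓; ∠(GN, NR) = 90.00° ✓; |NR| = 11.80 ✓; ∠(NR, RH) = 90.00° ✓; |RH| = 20.80 ✓; ∠RHL = 123.9° ✓; |HL| = 26.40 ✓; ∠HLK = 103.4° ✓; |LK| = 19.30 ✗.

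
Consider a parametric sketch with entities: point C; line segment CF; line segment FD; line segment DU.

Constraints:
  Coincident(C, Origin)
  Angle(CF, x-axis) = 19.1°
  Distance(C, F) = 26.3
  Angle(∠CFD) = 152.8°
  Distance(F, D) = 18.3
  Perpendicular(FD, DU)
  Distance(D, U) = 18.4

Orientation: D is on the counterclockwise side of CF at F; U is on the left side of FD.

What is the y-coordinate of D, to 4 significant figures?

21.84

C is at the origin; CF runs at 19.1° with length 26.3, so F = 26.3·(cos 19.1°, sin 19.1°) = (24.85, 8.606). ∠CFD = 152.8°, so FD runs at 19.1° + (180° − 152.8°) = 46.30° from the x-axis; with |FD| = 18.3, D = F + 18.3·(cos 46.30°, sin 46.30°) = (37.50, 21.84). So D.y = 21.84.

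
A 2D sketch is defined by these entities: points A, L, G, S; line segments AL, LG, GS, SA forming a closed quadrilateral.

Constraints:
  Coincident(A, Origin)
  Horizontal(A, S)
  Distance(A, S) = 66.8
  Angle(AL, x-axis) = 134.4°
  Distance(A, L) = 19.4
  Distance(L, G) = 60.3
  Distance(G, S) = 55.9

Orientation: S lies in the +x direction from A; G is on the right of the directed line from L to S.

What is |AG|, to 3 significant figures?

41.1

A is at the origin; A and S share the same y with |AS| = 66.8 and S in +x, so S = (66.8, 0). AL runs at 134.4° with |AL| = 19.4, so L = (-13.6, 13.9). G is determined by |LG| = 60.3 and |GS| = 55.9 together: it lies at the intersection of circle(L, 60.3) and circle(S, 55.9). With |LS| = 81.6, the foot of the radical line on LS is 43.9 from L and the perpendicular offset is √(60.3² − 43.9²) = 41.3. Taking the right-of-LS solution: G = (22.7, -34.3).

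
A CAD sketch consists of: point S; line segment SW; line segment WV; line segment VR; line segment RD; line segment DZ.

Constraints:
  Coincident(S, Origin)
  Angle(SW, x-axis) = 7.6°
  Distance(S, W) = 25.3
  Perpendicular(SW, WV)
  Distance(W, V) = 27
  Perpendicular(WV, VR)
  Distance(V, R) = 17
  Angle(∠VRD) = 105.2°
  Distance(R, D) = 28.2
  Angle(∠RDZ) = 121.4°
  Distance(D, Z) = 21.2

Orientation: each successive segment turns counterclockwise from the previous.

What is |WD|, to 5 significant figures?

24.395

S is at the origin; SW runs at 7.6° with length 25.3, so W = (25.078, 3.3461). The perpendicularity gives WV at right angles to SW, so WV runs at 97.600°; with |WV| = 27.0, V = (21.507, 30.109). The perpendicularity gives VR at right angles to WV, so VR runs at -172.40°; with |VR| = 17.0, R = (4.6562, 27.861). ∠VRD = 105.2° gives RD at -97.600° from the x-axis; with |RD| = 28.2, D = (0.92654, -0.091731). Then |WD| = |D − W| = 24.395.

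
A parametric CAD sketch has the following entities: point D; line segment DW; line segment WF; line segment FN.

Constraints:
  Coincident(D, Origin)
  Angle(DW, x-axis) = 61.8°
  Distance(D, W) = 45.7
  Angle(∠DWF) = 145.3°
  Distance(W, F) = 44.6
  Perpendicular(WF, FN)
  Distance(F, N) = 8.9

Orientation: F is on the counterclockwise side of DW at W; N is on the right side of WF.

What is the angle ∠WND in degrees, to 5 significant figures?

11.736°

D is at the origin; DW runs at 61.8° with length 45.7, so W = 45.7·(cos 61.8°, sin 61.8°) = (21.596, 40.276). ∠DWF = 145.3°, so WF runs at 61.8° + (180° − 145.3°) = 96.500° from the x-axis; with |WF| = 44.6, F = W + 44.6·(cos 96.500°, sin 96.500°) = (16.547, 84.589). WF ⟂ FN; with |FN| = 8.9 on the right of WF, N = F + 8.9·(0.99357, 0.11320) = (25.389, 85.596). Then cos ∠WND = NW·ND / (|NW||ND|), giving 11.736°.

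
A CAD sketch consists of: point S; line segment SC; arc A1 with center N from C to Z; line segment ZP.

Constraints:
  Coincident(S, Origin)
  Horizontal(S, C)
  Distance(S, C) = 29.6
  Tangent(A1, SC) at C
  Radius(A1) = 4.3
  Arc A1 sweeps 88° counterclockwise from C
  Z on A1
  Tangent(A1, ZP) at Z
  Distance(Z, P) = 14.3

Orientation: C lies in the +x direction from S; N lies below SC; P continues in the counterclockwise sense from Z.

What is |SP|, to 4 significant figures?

30.91

On A1, C sits at bearing 90° from N; an 88° counterclockwise sweep puts Z at bearing 178°, so Z = N + 4.3·(cos 178°, sin 178°) = (25.30, -4.150). Since A1 is tangent to ZP there, NZ ⟂ ZP, so ZP runs along (−sin 178°, cos 178°); with |ZP| = 14.3, P = (24.80, -18.44). Then |SP| = |P − S| = 30.91.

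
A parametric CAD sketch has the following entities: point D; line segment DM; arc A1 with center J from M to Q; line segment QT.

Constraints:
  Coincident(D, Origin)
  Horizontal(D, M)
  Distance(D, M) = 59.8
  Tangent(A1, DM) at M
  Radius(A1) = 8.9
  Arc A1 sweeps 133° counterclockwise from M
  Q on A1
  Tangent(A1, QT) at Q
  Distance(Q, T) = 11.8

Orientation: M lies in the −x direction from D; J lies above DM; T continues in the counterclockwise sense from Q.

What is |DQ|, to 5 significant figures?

55.354

The tangent condition forces JM to be normal to DM, so J = M + (0, 8.9) = (-59.800, 8.9000). On A1, M sits at bearing -90° from J; a 133° counterclockwise sweep puts Q at bearing 43°, so Q = J + 8.9·(cos 43°, sin 43°) = (-53.291, 14.970). Then |DQ| = |Q − D| = 55.354.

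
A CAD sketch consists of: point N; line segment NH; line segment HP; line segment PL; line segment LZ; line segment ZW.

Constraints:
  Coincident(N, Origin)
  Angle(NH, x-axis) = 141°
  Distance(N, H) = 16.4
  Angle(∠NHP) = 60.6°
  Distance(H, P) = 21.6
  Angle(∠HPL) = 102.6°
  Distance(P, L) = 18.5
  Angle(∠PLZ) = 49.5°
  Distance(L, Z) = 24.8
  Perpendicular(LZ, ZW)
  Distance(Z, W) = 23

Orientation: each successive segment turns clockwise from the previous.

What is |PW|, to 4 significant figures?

15.60

N is at the origin; NH runs at 141.0° with length 16.4, so H = (-12.75, 10.32). ∠NHP = 60.6° gives HP at 21.60° from the x-axis; with |HP| = 21.6, P = (7.338, 18.27). ∠HPL = 102.6° gives PL at -55.80° from the x-axis; with |PL| = 18.5, L = (17.74, 2.971). ∠PLZ = 49.5° gives LZ at 173.7° from the x-axis; with |LZ| = 24.8, Z = (-6.914, 5.693). The perpendicularity gives ZW at right angles to LZ, so ZW runs at 83.70°; with |ZW| = 23.0, W = (-4.390, 28.55). Then |PW| = |W − P| = 15.60.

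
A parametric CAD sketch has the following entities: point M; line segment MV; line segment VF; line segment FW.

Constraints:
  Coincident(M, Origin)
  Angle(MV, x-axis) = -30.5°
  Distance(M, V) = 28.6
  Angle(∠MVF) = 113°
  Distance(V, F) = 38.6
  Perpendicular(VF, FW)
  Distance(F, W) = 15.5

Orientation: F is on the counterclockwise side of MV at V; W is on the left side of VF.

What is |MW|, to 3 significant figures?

50.9

M is at the origin; MV runs at -30.5° with length 28.6, so V = 28.6·(cos -30.5°, sin -30.5°) = (24.6, -14.5). ∠MVF = 113.0°, so VF runs at -30.5° + (180° − 113.0°) = 36.5° from the x-axis; with |VF| = 38.6, F = V + 38.6·(cos 36.5°, sin 36.5°) = (55.7, 8.44). VF ⟂ FW; with |FW| = 15.5 on the left of VF, W = F + 15.5·(-0.595, 0.804) = (46.5, 20.9). Then |MW| = |W − M| = 50.9.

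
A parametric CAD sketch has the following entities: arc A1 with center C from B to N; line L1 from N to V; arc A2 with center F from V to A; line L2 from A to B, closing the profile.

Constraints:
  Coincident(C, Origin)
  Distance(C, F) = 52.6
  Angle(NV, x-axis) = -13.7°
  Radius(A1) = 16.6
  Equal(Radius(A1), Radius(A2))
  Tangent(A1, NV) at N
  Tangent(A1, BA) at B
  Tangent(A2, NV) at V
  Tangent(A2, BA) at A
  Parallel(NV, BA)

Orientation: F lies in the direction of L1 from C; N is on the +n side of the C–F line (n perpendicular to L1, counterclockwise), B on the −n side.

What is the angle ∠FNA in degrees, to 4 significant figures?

14.74°

The slot axis is L1's direction at -13.7°, so u = (cos -13.7°, sin -13.7°) = (0.9715, -0.2368) and n = (−sin -13.7°, cos -13.7°) = (0.2368, 0.9715). C is at the origin and F lies 52.6 along u from C, so F = 52.6·u = (51.10, -12.46). Tangency of A1 to both parallel lines with radius 16.6 puts N and B at C ± 16.6·n: N = (3.932, 16.13), B = (-3.932, -16.13). Equal radii place V and A the same way about F: V = F + 16.6·n = (55.03, 3.670), A = F − 16.6·n = (47.17, -28.59). Then cos ∠FNA = NF·NA / (|NF||NA|), giving 14.74°.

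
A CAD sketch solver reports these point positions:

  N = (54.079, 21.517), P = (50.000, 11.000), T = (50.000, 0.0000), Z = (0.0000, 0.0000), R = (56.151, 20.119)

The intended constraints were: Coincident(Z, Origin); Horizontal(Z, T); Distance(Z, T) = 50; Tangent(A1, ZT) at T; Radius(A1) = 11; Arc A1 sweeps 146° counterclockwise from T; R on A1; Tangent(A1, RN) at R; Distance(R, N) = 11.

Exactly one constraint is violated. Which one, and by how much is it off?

Distance(R, N) = 11 — off by 8.50.

Z = (0.00, 0.00) ✓; Z.y = 0.00, T.y = 0.00 ✓; |ZT| = 50.00 ✓; ∠(PT, TZ) = 90.00° ✓; |PT| = 11.00 ✓; bearing(P→R) − bearing(P→T) = 146.0° ✓; |PR| = 11.00 ✓; ∠(PR, RN) = 90.01° ✓; |RN| = 2.500 ✗.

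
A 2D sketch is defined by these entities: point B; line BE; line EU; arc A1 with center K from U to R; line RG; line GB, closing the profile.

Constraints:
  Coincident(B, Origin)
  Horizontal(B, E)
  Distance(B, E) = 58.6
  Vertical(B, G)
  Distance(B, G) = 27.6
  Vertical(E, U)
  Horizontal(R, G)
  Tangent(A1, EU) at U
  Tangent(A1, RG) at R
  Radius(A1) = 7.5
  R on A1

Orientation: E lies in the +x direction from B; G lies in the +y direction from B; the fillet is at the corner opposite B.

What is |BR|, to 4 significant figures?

58.08

B is at the origin; BE is horizontal with |BE| = 58.6 and E on the +x side, so E = (58.60, 0.000). BG is vertical with |BG| = 27.6 and G on the +y side, so G = (0.000, 27.60). The virtual corner opposite B is at (58.60, 27.60). Tangency of A1 to EU means the radius KU is perpendicular to EU and tangency of A1 to RG means the radius KR is perpendicular to RG, with radius 7.5, so the center K sits 7.5 in from both sides at K = (51.10, 20.10). That places the tangent points at U = (58.60, 20.10) on EU and R = (51.10, 27.60) on RG. Then |BR| = |R − B| = 58.08.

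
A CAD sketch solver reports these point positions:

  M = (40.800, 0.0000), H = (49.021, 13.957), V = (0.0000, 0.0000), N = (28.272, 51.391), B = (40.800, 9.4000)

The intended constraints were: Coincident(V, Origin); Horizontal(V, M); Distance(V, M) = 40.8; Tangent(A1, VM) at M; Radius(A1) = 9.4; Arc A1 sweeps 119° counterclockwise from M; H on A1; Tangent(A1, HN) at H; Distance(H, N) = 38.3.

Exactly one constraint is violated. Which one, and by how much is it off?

Distance(H, N) = 38.3 — off by 4.50.

V = (0.00, 0.00) ✓; V.y = 0.00, M.y = 0.00 ✓; |VM| = 40.80 ✓; ∠(BM, MV) = 90.00° ✓; |BM| = 9.400 ✓; bearing(B→H) − bearing(B→M) = 119.0° ✓; |BH| = 9.400 ✓; ∠(BH, HN) = 90.00° ✓; |HN| = 42.80 ✗.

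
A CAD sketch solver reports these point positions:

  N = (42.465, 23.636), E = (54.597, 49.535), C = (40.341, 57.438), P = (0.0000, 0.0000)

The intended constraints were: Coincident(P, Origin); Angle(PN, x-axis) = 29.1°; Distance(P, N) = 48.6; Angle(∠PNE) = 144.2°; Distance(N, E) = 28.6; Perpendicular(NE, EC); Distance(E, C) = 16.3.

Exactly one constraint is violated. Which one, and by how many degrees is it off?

Perpendicular(NE, EC) — off by 3.90°.

P = (0.00, 0.00) ✓; PN at 29.10° ✓; |PN| = 48.60 ✓; ∠PNE = 144.2° ✓; |NE| = 28.60 ✓; ∠(NE, EC) = 86.10° ✗; |EC| = 16.30 ✓.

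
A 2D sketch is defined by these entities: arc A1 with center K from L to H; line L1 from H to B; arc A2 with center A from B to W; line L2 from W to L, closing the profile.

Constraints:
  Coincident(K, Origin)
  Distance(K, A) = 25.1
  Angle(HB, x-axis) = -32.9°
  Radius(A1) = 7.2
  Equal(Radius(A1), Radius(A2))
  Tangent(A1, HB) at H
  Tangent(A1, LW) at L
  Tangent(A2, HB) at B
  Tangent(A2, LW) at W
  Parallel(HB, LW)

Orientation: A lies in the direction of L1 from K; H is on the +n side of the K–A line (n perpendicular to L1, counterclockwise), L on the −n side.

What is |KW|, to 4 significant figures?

26.11

The slot axis is L1's direction at -32.9°, so u = (cos -32.9°, sin -32.9°) = (0.8396, -0.5432) and n = (−sin -32.9°, cos -32.9°) = (0.5432, 0.8396). K is at the origin and A lies 25.1 along u from K, so A = 25.1·u = (21.07, -13.63). Tangency of A1 to both parallel lines with radius 7.2 puts H and L at K ± 7.2·n: H = (3.911, 6.045), L = (-3.911, -6.045). Equal radii place B and W the same way about A: B = A + 7.2·n = (24.99, -7.588), W = A − 7.2·n = (17.16, -19.68). Then |KW| = |W − K| = 26.11.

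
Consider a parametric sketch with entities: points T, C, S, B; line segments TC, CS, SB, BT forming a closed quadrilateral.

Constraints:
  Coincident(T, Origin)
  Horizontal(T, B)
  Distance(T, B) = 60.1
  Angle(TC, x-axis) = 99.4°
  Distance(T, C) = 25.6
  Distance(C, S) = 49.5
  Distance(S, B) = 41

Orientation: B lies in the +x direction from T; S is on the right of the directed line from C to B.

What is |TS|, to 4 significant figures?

27.88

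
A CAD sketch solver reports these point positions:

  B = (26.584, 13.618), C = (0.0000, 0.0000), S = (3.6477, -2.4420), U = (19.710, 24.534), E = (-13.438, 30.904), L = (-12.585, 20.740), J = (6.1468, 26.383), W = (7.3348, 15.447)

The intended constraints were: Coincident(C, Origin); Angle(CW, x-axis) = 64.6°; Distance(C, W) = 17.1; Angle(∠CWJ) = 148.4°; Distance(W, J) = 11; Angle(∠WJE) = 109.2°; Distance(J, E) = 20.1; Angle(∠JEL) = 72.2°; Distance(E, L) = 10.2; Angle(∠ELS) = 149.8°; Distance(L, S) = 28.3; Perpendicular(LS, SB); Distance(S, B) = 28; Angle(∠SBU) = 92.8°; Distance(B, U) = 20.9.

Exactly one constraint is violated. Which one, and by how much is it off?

Distance(B, U) = 20.9 — off by 8.00.

C = (0.00, 0.00) ✓; CW at 64.60° ✓; |CW| = 17.10 ✓; ∠CWJ = 148.4° ✓; |WJ| = 11.00 ✓; ∠WJE = 109.2° ✓; |JE| = 20.10 ✓; ∠JEL = 72.20° ✓; |EL| = 10.20 ✓; ∠ELS = 149.8° ✓; |LS| = 28.30 ✓; ∠(LS, SB) = 90.00° ✓; |SB| = 28.00 ✓; ∠SBU = 92.80° ✓; |BU| = 12.90 ✗.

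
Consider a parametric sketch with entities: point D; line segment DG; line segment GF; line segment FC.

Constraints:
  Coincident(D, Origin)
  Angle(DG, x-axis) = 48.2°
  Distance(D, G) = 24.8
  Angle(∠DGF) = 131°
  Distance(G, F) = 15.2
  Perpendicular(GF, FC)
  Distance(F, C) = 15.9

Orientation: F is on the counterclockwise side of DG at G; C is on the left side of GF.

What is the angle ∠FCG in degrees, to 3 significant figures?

43.7°

D is at the origin; DG runs at 48.2° with length 24.8, so G = 24.8·(cos 48.2°, sin 48.2°) = (16.5, 18.5). ∠DGF = 131.0°, so GF runs at 48.2° + (180° − 131.0°) = 97.2° from the x-axis; with |GF| = 15.2, F = G + 15.2·(cos 97.2°, sin 97.2°) = (14.6, 33.6). GF is perpendicular to FC; with |FC| = 15.9 on the left of GF, C = F + 15.9·(-0.992, -0.125) = (-1.15, 31.6). Then cos ∠FCG = CF·CG / (|CF||CG|), giving 43.7°.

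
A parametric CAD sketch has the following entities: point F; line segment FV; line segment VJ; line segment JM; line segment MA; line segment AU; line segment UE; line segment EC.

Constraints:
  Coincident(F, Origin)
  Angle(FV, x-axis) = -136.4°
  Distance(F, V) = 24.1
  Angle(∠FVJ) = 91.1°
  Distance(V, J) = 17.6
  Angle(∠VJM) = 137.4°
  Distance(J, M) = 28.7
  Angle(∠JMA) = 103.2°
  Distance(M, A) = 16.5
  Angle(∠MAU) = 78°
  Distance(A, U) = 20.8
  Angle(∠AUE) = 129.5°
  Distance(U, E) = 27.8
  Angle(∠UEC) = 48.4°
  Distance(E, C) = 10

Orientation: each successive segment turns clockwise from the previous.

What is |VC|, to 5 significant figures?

23.215

∠AUE = 129.5° gives UE at -137.20° from the x-axis; with |UE| = 27.8, E = (-34.169, -10.729). ∠UEC = 48.4° gives EC at 91.200° from the x-axis; with |EC| = 10.0, C = (-34.379, -0.73130). Then |VC| = |C − V| = 23.215.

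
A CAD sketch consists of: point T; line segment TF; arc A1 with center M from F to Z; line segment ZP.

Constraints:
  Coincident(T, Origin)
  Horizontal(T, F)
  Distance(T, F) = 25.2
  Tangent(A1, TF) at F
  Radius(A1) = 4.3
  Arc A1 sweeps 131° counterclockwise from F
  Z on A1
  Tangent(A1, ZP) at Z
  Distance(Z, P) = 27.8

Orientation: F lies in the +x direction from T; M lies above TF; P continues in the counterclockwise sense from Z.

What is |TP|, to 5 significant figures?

29.898

T is at the origin; TF is horizontal with |TF| = 25.2 and F on the +x side, so F = (25.200, 0.0000). Tangency of A1 to TF means the radius MF is perpendicular to TF, so M = F + (0, 4.3) = (25.200, 4.3000). On A1, F sits at bearing -90° from M; a 131° counterclockwise sweep puts Z at bearing 41°, so Z = M + 4.3·(cos 41°, sin 41°) = (28.445, 7.1211). The tangent condition forces MZ to be normal to ZP, so ZP runs along (−sin 41°, cos 41°); with |ZP| = 27.8, P = (10.207, 28.102). Then |TP| = |P − T| = 29.898.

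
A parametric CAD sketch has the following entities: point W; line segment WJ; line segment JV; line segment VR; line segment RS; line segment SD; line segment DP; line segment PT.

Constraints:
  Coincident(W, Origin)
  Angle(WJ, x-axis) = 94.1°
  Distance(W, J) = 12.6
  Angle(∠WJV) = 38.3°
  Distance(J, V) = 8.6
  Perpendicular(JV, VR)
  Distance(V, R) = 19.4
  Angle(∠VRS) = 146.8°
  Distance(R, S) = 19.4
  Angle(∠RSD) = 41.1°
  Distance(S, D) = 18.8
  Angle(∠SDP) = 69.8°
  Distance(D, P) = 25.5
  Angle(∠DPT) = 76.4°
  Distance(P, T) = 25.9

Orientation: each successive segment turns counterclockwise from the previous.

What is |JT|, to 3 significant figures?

46.6

W is at the origin; WJ runs at 94.1° with length 12.6, so J = (-0.901, 12.6). ∠WJV = 38.3° gives JV at -124° from the x-axis; with |JV| = 8.6, V = (-5.73, 5.45). The perpendicularity gives VR at right angles to JV, so VR runs at -34.2°; with |VR| = 19.4, R = (10.3, -5.45). ∠VRS = 146.8° gives RS at -1.00° from the x-axis; with |RS| = 19.4, S = (29.7, -5.79). ∠RSD = 41.1° gives SD at 138° from the x-axis; with |SD| = 18.8, D = (15.8, 6.82). ∠SDP = 69.8° gives DP at -112° from the x-axis; with |DP| = 25.5, P = (6.25, -16.8). ∠DPT = 76.4° gives PT at -8.30° from the x-axis; with |PT| = 25.9, T = (31.9, -20.6). Then |JT| = |T − J| = 46.6.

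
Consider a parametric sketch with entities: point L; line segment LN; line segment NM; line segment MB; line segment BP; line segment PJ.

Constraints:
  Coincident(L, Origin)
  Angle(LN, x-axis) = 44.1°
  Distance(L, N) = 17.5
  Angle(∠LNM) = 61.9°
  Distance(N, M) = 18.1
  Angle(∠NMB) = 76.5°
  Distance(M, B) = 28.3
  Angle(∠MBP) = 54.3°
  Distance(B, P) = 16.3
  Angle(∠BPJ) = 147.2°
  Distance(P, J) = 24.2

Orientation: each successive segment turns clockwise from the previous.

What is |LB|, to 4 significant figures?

12.51

∠LNM = 61.9° gives NM at -74.00° from the x-axis; with |NM| = 18.1, M = (17.56, -5.220). ∠NMB = 76.5° gives MB at -177.5° from the x-axis; with |MB| = 28.3, B = (-10.72, -6.455). Then |LB| = |B − L| = 12.51.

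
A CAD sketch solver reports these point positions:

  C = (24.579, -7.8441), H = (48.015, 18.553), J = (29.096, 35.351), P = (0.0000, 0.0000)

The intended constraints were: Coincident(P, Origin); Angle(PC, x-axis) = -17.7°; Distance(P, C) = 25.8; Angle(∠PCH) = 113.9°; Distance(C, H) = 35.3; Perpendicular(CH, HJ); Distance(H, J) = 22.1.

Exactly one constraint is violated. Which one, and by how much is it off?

Distance(H, J) = 22.1 — off by 3.20.

P = (0.00, 0.00) ✓; PC at -17.70° ✓; |PC| = 25.80 ✓; ∠PCH = 113.9° ✓; |CH| = 35.30 ✓; ∠(CH, HJ) = 90.00° ✓; |HJ| = 25.30 ✗.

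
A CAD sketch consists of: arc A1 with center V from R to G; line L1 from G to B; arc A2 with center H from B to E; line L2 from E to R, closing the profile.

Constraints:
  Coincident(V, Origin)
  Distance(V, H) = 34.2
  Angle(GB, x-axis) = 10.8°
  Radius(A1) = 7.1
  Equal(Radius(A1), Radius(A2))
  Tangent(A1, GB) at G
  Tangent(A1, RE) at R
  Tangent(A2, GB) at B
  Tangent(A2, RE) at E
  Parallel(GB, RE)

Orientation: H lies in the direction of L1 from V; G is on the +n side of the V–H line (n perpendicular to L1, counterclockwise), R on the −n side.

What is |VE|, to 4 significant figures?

34.93

The slot axis is L1's direction at 10.8°, so u = (cos 10.8°, sin 10.8°) = (0.9823, 0.1874) and n = (−sin 10.8°, cos 10.8°) = (-0.1874, 0.9823). V is at the origin and H lies 34.2 along u from V, so H = 34.2·u = (33.59, 6.408). Tangency of A1 to both parallel lines with radius 7.1 puts G and R at V ± 7.1·n: G = (-1.330, 6.974), R = (1.330, -6.974). Equal radii place B and E the same way about H: B = H + 7.1·n = (32.26, 13.38), E = H − 7.1·n = (34.92, -0.5658). Then |VE| = |E − V| = 34.93.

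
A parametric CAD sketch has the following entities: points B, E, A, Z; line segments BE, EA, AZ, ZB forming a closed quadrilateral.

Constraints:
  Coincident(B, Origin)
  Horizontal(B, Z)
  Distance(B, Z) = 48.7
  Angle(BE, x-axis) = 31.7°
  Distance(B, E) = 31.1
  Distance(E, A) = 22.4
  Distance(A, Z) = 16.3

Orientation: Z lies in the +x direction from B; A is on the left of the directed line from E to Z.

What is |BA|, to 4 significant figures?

51.51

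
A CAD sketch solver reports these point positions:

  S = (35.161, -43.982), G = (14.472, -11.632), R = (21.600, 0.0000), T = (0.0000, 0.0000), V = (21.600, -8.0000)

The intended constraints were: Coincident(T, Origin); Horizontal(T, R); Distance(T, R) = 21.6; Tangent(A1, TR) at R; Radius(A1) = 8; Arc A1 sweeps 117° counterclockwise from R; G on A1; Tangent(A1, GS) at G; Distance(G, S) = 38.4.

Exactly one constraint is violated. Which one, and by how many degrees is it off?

Tangent(A1, GS) at G — off by 5.60°.

T = (0.00, 0.00) ✓; T.y = 0.00, R.y = 0.00 ✓; |TR| = 21.60 ✓; ∠(VR, RT) = 90.00° ✓; |VR| = 8.000 ✓; bearing(V→G) − bearing(V→R) = 117.0° ✓; |VG| = 8.000 ✓; ∠(VG, GS) = 84.40° ✗; |GS| = 38.40 ✓.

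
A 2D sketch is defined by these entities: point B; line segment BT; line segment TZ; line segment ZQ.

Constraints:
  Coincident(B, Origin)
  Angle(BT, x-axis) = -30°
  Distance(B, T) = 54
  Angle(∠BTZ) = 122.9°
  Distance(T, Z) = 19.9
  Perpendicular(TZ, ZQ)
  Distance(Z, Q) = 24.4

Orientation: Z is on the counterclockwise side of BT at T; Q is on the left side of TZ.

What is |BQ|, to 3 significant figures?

53.5

B is at the origin; BT runs at -30.0° with length 54.0, so T = 54.0·(cos -30.0°, sin -30.0°) = (46.8, -27.0). ∠BTZ = 122.9°, so TZ runs at -30.0° + (180° − 122.9°) = 27.1° from the x-axis; with |TZ| = 19.9, Z = T + 19.9·(cos 27.1°, sin 27.1°) = (64.5, -17.9). The perpendicularity gives ZQ at right angles to TZ; with |ZQ| = 24.4 on the left of TZ, Q = Z + 24.4·(-0.456, 0.890) = (53.4, 3.79). Then |BQ| = |Q − B| = 53.5.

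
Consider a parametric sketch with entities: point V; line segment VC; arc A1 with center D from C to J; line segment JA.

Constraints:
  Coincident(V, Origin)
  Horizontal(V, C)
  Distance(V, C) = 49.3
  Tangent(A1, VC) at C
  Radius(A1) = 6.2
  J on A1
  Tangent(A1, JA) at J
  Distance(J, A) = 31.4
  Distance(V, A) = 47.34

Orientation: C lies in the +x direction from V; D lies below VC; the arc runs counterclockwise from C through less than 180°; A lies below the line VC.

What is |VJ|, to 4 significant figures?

43.64

V is at the origin; VC is horizontal with |VC| = 49.3 and C on the +x side, so C = (49.30, 0.000). Since A1 is tangent to VC there, DC ⟂ VC, so D = C + (0, -6.2) = (49.30, -6.200). Since DJ ⟂ JA (tangency), |DA| = √(6.2² + 31.4²) = 32.01 regardless of where J sits on A1. So A lies on both circle(V, 47.34) and circle(D, 32.01); the below-VC intersection is A = (33.13, -33.82). J is the foot of the tangent from A: J = (43.44, -4.163).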